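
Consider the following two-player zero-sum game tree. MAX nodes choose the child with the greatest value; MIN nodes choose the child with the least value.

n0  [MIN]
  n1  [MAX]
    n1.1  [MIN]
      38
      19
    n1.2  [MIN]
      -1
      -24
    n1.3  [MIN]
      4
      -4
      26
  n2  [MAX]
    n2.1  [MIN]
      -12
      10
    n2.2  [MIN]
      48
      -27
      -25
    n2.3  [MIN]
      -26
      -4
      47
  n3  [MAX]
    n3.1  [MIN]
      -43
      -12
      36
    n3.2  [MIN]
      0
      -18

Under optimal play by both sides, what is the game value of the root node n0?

-18

n1.1 (MIN): min(38, 19) = 19
n1.2 (MIN): min(-1, -24) = -24
n1.3 (MIN): min(4, -4, 26) = -4
n1 (MAX): max(19, -24, -4) = 19
n2.1 (MIN): min(-12, 10) = -12
n2.2 (MIN): min(48, -27, -25) = -27
n2.3 (MIN): min(-26, -4, 47) = -26
n2 (MAX): max(-12, -27, -26) = -12
n3.1 (MIN): min(-43, -12, 36) = -43
n3.2 (MIN): min(0, -18) = -18
n3 (MAX): max(-43, -18) = -18
n0 (MIN): min(19, -12, -18) = -18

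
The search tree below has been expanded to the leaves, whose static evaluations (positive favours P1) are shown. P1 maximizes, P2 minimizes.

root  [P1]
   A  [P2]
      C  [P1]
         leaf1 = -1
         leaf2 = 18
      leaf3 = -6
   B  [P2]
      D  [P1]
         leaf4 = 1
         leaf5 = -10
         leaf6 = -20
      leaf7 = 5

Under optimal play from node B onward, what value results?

1

D (P1): max(1, -10, -20) = 1
B (P2): min(1, 5) = 1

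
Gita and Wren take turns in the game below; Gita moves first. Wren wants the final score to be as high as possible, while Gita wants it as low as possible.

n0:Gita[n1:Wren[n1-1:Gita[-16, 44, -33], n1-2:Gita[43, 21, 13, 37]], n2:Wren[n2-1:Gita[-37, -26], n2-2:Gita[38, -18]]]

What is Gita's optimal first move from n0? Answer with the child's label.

n2

n1-1 (Gita): min(-16, 44, -33) = -33
n1-2 (Gita): min(43, 21, 13, 37) = 13
n1 (Wren): max(-33, 13) = 13
n2-1 (Gita): min(-37, -26) = -37
n2-2 (Gita): min(38, -18) = -18
n2 (Wren): max(-37, -18) = -18
n0 (Gita): min(13, -18) = -18
Gita at n0 wants the lowest of {n1=13, n2=-18}, so chooses n2.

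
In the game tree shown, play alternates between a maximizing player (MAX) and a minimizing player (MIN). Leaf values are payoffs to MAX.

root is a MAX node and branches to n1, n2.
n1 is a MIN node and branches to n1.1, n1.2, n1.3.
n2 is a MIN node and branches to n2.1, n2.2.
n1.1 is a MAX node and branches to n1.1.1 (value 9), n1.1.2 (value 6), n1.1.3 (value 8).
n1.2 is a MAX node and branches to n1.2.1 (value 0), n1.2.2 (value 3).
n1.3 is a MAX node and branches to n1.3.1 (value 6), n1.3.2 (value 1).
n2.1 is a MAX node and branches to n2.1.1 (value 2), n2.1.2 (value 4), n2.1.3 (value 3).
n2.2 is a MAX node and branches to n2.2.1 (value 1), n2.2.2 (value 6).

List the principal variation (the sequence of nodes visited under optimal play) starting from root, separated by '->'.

n1.1 (MAX): max(9, 6, 8) = 9
n1.2 (MAX): max(0, 3) = 3
n1.3 (MAX): max(6, 1) = 6
n1 (MIN): min(9, 3, 6) = 3
n2.1 (MAX): max(2, 4, 3) = 4
n2.2 (MAX): max(1, 6) = 6
n2 (MIN): min(4, 6) = 4
root (MAX): max(3, 4) = 4
At root, MAX picks n2 (highest: 4).
At n2, MIN picks n2.1 (lowest: 4).
At n2.1, MAX picks n2.1.2 (highest: 4).
Terminal value 4.

root -> n2 -> n2.1 -> n2.1.2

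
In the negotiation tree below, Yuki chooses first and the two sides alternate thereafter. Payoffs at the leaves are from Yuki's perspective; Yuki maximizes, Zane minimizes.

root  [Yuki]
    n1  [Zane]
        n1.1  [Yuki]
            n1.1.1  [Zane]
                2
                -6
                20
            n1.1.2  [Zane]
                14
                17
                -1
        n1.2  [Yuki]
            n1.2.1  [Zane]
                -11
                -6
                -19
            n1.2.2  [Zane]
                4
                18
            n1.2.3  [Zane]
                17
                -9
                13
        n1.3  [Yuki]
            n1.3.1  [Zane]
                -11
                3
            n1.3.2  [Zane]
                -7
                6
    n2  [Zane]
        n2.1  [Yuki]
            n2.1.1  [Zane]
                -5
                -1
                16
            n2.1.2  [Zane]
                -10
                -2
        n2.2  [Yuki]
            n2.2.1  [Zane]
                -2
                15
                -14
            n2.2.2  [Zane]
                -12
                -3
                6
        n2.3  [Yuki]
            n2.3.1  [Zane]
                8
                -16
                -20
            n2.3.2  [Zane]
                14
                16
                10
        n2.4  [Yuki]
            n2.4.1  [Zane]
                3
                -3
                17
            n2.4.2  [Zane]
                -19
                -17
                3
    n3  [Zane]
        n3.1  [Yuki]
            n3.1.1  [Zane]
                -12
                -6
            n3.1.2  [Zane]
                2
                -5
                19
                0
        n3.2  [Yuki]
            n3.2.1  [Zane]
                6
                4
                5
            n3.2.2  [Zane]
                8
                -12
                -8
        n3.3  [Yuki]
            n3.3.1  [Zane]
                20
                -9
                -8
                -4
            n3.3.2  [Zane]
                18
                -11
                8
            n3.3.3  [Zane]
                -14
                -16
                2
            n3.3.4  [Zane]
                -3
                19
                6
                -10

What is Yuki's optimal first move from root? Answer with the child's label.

n1

n1.1.1 (Zane): min(2, -6, 20) = -6
n1.1.2 (Zane): min(14, 17, -1) = -1
n1.1 (Yuki): max(-6, -1) = -1
n1.2.1 (Zane): min(-11, -6, -19) = -19
n1.2.2 (Zane): min(4, 18) = 4
n1.2.3 (Zane): min(17, -9, 13) = -9
n1.2 (Yuki): max(-19, 4, -9) = 4
n1.3.1 (Zane): min(-11, 3) = -11
n1.3.2 (Zane): min(-7, 6) = -7
n1.3 (Yuki): max(-11, -7) = -7
n1 (Zane): min(-1, 4, -7) = -7
n2.1.1 (Zane): min(-5, -1, 16) = -5
n2.1.2 (Zane): min(-10, -2) = -10
n2.1 (Yuki): max(-5, -10) = -5
n2.2.1 (Zane): min(-2, 15, -14) = -14
n2.2.2 (Zane): min(-12, -3, 6) = -12
n2.2 (Yuki): max(-14, -12) = -12
n2.3.1 (Zane): min(8, -16, -20) = -20
n2.3.2 (Zane): min(14, 16, 10) = 10
n2.3 (Yuki): max(-20, 10) = 10
n2.4.1 (Zane): min(3, -3, 17) = -3
n2.4.2 (Zane): min(-19, -17, 3) = -19
n2.4 (Yuki): max(-3, -19) = -3
n2 (Zane): min(-5, -12, 10, -3) = -12
n3.1.1 (Zane): min(-12, -6) = -12
n3.1.2 (Zane): min(2, -5, 19, 0) = -5
n3.1 (Yuki): max(-12, -5) = -5
n3.2.1 (Zane): min(6, 4, 5) = 4
n3.2.2 (Zane): min(8, -12, -8) = -12
n3.2 (Yuki): max(4, -12) = 4
n3.3.1 (Zane): min(20, -9, -8, -4) = -9
n3.3.2 (Zane): min(18, -11, 8) = -11
n3.3.3 (Zane): min(-14, -16, 2) = -16
n3.3.4 (Zane): min(-3, 19, 6, -10) = -10
n3.3 (Yuki): max(-9, -11, -16, -10) = -9
n3 (Zane): min(-5, 4, -9) = -9
root (Yuki): max(-7, -12, -9) = -7
Yuki at root wants the highest of {n1=-7, n2=-12, n3=-9}, so chooses n1.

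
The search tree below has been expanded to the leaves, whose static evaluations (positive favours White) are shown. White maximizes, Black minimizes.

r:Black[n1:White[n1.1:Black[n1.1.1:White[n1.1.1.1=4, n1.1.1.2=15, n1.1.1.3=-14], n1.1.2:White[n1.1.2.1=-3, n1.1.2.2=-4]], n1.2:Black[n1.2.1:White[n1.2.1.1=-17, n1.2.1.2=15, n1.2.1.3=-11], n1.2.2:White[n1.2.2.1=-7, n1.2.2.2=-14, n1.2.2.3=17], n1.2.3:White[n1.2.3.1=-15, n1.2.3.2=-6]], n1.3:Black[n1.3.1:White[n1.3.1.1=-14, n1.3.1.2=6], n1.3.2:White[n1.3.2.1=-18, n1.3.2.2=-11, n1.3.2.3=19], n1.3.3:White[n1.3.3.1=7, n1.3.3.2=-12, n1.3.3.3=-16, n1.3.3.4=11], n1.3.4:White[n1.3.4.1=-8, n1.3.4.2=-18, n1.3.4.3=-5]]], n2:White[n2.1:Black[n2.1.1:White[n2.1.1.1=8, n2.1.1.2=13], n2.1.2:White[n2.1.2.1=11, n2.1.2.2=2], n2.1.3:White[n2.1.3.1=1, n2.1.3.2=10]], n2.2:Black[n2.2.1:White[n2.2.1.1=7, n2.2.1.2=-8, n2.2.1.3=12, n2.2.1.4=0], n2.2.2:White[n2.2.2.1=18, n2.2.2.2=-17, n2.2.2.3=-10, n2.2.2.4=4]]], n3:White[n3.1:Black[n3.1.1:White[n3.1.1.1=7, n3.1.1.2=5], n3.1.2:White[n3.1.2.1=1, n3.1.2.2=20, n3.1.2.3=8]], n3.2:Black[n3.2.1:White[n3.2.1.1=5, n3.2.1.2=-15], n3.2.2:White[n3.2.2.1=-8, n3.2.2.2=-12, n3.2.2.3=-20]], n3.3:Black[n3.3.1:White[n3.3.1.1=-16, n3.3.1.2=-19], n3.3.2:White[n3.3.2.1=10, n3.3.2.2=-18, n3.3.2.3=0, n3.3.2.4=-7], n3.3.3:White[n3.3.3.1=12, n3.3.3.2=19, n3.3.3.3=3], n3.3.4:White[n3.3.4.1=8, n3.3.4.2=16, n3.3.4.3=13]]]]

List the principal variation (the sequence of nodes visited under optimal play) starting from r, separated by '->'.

n1.1.1 (White): max(4, 15, -14) = 15
n1.1.2 (White): max(-3, -4) = -3
n1.1 (Black): min(15, -3) = -3
n1.2.1 (White): max(-17, 15, -11) = 15
n1.2.2 (White): max(-7, -14, 17) = 17
n1.2.3 (White): max(-15, -6) = -6
n1.2 (Black): min(15, 17, -6) = -6
n1.3.1 (White): max(-14, 6) = 6
n1.3.2 (White): max(-18, -11, 19) = 19
n1.3.3 (White): max(7, -12, -16, 11) = 11
n1.3.4 (White): max(-8, -18, -5) = -5
n1.3 (Black): min(6, 19, 11, -5) = -5
n1 (White): max(-3, -6, -5) = -3
n2.1.1 (White): max(8, 13) = 13
n2.1.2 (White): max(11, 2) = 11
n2.1.3 (White): max(1, 10) = 10
n2.1 (Black): min(13, 11, 10) = 10
n2.2.1 (White): max(7, -8, 12, 0) = 12
n2.2.2 (White): max(18, -17, -10, 4) = 18
n2.2 (Black): min(12, 18) = 12
n2 (White): max(10, 12) = 12
n3.1.1 (White): max(7, 5) = 7
n3.1.2 (White): max(1, 20, 8) = 20
n3.1 (Black): min(7, 20) = 7
n3.2.1 (White): max(5, -15) = 5
n3.2.2 (White): max(-8, -12, -20) = -8
n3.2 (Black): min(5, -8) = -8
n3.3.1 (White): max(-16, -19) = -16
n3.3.2 (White): max(10, -18, 0, -7) = 10
n3.3.3 (White): max(12, 19, 3) = 19
n3.3.4 (White): max(8, 16, 13) = 16
n3.3 (Black): min(-16, 10, 19, 16) = -16
n3 (White): max(7, -8, -16) = 7
r (Black): min(-3, 12, 7) = -3
At r, Black picks n1 (lowest: -3).
At n1, White picks n1.1 (highest: -3).
At n1.1, Black picks n1.1.2 (lowest: -3).
At n1.1.2, White picks n1.1.2.1 (highest: -3).
Terminal value -3.

r -> n1 -> n1.1 -> n1.1.2 -> n1.1.2.1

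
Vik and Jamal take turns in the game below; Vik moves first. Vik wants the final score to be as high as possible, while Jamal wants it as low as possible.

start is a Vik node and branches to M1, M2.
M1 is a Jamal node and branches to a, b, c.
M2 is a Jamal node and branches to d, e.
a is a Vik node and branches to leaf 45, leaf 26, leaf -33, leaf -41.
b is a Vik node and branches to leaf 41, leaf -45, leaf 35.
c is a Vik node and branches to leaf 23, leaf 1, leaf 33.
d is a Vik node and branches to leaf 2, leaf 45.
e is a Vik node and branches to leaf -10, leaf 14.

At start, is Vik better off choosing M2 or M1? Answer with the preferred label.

M1

d (Vik): max(2, 45) = 45
e (Vik): max(-10, 14) = 14
M2 (Jamal): min(45, 14) = 14
a (Vik): max(45, 26, -33, -41) = 45
b (Vik): max(41, -45, 35) = 41
c (Vik): max(23, 1, 33) = 33
M1 (Jamal): min(45, 41, 33) = 33
Vik prefers the higher value; M2=14, M1=33. M1 is better since 33 > 14.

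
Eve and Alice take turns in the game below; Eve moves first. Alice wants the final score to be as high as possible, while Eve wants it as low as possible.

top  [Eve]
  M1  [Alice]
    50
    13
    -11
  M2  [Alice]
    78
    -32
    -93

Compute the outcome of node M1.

M1 (Alice): max(50, 13, -11) = 50

50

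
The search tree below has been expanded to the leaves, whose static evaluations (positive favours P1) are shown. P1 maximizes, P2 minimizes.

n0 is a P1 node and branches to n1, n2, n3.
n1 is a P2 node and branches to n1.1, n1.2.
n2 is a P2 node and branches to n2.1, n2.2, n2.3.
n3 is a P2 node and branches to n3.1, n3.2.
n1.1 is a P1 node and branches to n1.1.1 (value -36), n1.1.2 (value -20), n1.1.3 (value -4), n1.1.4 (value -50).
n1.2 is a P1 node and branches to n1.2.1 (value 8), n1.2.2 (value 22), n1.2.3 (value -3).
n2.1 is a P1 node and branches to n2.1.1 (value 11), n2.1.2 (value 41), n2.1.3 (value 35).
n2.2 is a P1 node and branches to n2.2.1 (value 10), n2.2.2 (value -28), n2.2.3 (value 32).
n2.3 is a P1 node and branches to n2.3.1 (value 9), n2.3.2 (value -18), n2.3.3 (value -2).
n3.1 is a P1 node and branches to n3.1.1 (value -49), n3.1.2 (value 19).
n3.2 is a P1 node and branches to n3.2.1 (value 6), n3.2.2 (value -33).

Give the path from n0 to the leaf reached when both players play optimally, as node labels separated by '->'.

n1.1 (P1): max(-36, -20, -4, -50) = -4
n1.2 (P1): max(8, 22, -3) = 22
n1 (P2): min(-4, 22) = -4
n2.1 (P1): max(11, 41, 35) = 41
n2.2 (P1): max(10, -28, 32) = 32
n2.3 (P1): max(9, -18, -2) = 9
n2 (P2): min(41, 32, 9) = 9
n3.1 (P1): max(-49, 19) = 19
n3.2 (P1): max(6, -33) = 6
n3 (P2): min(19, 6) = 6
n0 (P1): max(-4, 9, 6) = 9
At n0, P1 picks n2 (highest: 9).
At n2, P2 picks n2.3 (lowest: 9).
At n2.3, P1 picks n2.3.1 (highest: 9).
Terminal value 9.

n0 -> n2 -> n2.3 -> n2.3.1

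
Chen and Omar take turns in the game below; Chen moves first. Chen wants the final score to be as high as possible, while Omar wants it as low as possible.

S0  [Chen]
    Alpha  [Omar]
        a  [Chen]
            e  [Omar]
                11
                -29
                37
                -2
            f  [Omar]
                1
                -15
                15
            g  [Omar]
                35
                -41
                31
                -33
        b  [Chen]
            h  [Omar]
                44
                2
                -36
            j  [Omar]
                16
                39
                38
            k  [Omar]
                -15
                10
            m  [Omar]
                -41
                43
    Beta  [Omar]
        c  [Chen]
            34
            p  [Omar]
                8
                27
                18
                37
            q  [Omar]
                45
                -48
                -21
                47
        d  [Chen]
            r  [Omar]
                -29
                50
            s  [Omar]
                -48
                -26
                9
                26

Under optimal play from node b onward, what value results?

h (Omar): min(44, 2, -36) = -36
j (Omar): min(16, 39, 38) = 16
k (Omar): min(-15, 10) = -15
m (Omar): min(-41, 43) = -41
b (Chen): max(-36, 16, -15, -41) = 16

16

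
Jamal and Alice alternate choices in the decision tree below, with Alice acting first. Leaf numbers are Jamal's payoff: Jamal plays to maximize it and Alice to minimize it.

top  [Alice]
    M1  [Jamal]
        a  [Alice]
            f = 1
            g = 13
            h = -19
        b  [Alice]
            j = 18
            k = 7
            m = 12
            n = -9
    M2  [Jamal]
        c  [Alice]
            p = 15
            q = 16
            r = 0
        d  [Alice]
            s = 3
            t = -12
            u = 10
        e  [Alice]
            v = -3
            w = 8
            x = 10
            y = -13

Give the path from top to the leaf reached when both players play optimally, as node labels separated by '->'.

a (Alice): min(1, 13, -19) = -19
b (Alice): min(18, 7, 12, -9) = -9
M1 (Jamal): max(-19, -9) = -9
c (Alice): min(15, 16, 0) = 0
d (Alice): min(3, -12, 10) = -12
e (Alice): min(-3, 8, 10, -13) = -13
M2 (Jamal): max(0, -12, -13) = 0
top (Alice): min(-9, 0) = -9
At top, Alice picks M1 (lowest: -9).
At M1, Jamal picks b (highest: -9).
At b, Alice picks n (lowest: -9).
Terminal value -9.

top -> M1 -> b -> n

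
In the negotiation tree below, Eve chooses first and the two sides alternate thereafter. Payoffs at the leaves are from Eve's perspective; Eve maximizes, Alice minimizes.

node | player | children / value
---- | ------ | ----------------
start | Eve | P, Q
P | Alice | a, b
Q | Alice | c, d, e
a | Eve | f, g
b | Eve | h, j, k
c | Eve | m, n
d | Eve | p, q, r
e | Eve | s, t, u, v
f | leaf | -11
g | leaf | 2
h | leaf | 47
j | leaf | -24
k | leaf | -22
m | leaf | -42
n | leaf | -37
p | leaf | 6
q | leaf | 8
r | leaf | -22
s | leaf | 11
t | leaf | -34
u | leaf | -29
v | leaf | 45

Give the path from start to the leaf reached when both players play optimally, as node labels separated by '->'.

start -> P -> a -> g

a (Eve): max(-11, 2) = 2
b (Eve): max(47, -24, -22) = 47
P (Alice): min(2, 47) = 2
c (Eve): max(-42, -37) = -37
d (Eve): max(6, 8, -22) = 8
e (Eve): max(11, -34, -29, 45) = 45
Q (Alice): min(-37, 8, 45) = -37
start (Eve): max(2, -37) = 2
At start, Eve picks P (highest: 2).
At P, Alice picks a (lowest: 2).
At a, Eve picks g (highest: 2).
Terminal value 2.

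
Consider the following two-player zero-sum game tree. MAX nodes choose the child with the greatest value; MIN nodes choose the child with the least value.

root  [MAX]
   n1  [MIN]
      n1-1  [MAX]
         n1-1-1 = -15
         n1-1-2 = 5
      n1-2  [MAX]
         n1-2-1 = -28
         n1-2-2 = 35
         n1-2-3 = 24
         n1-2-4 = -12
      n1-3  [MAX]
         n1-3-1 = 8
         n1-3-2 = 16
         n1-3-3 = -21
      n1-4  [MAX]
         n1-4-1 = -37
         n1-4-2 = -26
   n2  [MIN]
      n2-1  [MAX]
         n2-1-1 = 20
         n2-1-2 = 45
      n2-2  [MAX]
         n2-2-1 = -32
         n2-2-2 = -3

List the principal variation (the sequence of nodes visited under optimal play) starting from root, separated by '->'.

root -> n2 -> n2-2 -> n2-2-2

n1-1 (MAX): max(-15, 5) = 5
n1-2 (MAX): max(-28, 35, 24, -12) = 35
n1-3 (MAX): max(8, 16, -21) = 16
n1-4 (MAX): max(-37, -26) = -26
n1 (MIN): min(5, 35, 16, -26) = -26
n2-1 (MAX): max(20, 45) = 45
n2-2 (MAX): max(-32, -3) = -3
n2 (MIN): min(45, -3) = -3
root (MAX): max(-26, -3) = -3
At root, MAX picks n2 (highest: -3).
At n2, MIN picks n2-2 (lowest: -3).
At n2-2, MAX picks n2-2-2 (highest: -3).
Terminal value -3.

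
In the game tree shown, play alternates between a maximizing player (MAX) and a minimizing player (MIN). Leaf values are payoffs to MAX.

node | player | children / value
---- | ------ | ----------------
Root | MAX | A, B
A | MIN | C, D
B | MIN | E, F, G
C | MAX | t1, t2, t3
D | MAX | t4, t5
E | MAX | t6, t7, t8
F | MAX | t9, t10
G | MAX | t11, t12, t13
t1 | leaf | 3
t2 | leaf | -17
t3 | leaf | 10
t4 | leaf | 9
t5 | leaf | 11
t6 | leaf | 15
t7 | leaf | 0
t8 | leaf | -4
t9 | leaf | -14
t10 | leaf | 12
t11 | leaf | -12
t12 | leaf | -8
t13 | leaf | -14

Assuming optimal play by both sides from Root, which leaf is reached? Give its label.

t3

C (MAX): max(3, -17, 10) = 10
D (MAX): max(9, 11) = 11
A (MIN): min(10, 11) = 10
E (MAX): max(15, 0, -4) = 15
F (MAX): max(-14, 12) = 12
G (MAX): max(-12, -8, -14) = -8
B (MIN): min(15, 12, -8) = -8
Root (MAX): max(10, -8) = 10
At Root, MAX picks A (highest: 10).
At A, MIN picks C (lowest: 10).
At C, MAX picks t3 (highest: 10).
Terminal value 10.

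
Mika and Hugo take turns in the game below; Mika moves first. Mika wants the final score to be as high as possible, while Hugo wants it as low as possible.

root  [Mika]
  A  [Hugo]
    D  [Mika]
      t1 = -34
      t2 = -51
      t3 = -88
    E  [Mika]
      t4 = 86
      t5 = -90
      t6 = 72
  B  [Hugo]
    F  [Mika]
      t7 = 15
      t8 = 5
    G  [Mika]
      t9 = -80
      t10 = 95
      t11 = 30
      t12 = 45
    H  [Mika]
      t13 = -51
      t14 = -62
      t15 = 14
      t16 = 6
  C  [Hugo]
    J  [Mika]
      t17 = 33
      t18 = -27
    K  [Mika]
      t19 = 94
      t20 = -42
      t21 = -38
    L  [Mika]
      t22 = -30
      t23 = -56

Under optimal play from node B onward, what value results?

14

F (Mika): max(15, 5) = 15
G (Mika): max(-80, 95, 30, 45) = 95
H (Mika): max(-51, -62, 14, 6) = 14
B (Hugo): min(15, 95, 14) = 14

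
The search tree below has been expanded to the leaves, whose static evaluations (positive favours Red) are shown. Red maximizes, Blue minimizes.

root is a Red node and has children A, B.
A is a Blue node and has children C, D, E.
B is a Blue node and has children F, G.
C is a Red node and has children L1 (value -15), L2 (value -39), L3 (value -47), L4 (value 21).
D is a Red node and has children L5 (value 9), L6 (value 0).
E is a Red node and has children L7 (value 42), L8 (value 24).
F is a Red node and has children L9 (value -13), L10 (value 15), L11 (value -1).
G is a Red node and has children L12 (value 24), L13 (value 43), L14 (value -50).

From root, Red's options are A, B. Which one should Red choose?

B

C (Red): max(-15, -39, -47, 21) = 21
D (Red): max(9, 0) = 9
E (Red): max(42, 24) = 42
A (Blue): min(21, 9, 42) = 9
F (Red): max(-13, 15, -1) = 15
G (Red): max(24, 43, -50) = 43
B (Blue): min(15, 43) = 15
root (Red): max(9, 15) = 15
Red at root wants the highest of {A=9, B=15}, so chooses B.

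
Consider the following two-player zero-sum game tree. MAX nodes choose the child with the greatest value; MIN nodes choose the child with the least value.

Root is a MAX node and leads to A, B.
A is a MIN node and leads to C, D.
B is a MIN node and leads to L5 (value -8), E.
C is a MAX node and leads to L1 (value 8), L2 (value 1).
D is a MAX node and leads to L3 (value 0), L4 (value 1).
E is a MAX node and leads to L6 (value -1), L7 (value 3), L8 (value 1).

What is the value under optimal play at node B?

E (MAX): max(-1, 3, 1) = 3
B (MIN): min(-8, 3) = -8

-8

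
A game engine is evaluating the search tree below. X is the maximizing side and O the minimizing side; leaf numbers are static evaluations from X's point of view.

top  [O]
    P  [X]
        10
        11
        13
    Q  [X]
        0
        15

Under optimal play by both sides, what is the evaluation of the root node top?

13

P (X): max(10, 11, 13) = 13
Q (X): max(0, 15) = 15
top (O): min(13, 15) = 13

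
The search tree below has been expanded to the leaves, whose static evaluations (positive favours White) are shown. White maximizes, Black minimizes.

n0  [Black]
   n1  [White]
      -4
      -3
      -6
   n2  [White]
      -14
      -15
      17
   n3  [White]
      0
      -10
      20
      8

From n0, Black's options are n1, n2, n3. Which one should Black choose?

n1 (White): max(-4, -3, -6) = -3
n2 (White): max(-14, -15, 17) = 17
n3 (White): max(0, -10, 20, 8) = 20
n0 (Black): min(-3, 17, 20) = -3
Black at n0 wants the lowest of {n1=-3, n2=17, n3=20}, so chooses n1.

n1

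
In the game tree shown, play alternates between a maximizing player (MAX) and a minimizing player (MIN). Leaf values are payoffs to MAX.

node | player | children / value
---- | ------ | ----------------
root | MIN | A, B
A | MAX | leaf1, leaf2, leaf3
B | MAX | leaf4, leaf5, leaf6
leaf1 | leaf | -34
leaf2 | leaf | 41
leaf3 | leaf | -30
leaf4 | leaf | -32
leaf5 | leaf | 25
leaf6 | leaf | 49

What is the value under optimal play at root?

A (MAX): max(-34, 41, -30) = 41
B (MAX): max(-32, 25, 49) = 49
root (MIN): min(41, 49) = 41

41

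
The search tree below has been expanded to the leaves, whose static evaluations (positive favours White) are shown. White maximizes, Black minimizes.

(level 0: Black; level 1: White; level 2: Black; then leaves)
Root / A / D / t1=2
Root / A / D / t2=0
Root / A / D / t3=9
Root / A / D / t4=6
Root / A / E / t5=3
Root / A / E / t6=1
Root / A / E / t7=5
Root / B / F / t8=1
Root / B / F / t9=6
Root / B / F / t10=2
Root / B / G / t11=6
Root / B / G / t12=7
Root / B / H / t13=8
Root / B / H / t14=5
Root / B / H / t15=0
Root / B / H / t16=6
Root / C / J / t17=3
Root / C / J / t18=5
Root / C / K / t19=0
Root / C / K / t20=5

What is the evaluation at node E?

1

E (Black): min(3, 1, 5) = 1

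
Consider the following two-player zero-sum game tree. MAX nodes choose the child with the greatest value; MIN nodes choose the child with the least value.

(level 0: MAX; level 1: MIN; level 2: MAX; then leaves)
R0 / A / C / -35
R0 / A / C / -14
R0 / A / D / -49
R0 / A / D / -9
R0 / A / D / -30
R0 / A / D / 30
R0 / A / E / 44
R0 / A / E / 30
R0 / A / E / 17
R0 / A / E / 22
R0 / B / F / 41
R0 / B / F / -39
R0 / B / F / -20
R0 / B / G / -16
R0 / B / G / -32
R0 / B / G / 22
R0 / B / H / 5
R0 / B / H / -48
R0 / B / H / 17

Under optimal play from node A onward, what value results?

C (MAX): max(-35, -14) = -14
D (MAX): max(-49, -9, -30, 30) = 30
E (MAX): max(44, 30, 17, 22) = 44
A (MIN): min(-14, 30, 44) = -14

-14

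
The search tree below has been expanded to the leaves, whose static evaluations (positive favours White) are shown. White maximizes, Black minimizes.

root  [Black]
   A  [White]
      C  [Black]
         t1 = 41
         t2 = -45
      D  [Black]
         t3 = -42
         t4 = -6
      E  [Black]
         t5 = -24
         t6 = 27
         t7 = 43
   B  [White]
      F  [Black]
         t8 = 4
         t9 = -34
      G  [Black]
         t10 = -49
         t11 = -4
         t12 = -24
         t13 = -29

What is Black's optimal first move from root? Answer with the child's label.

C (Black): min(41, -45) = -45
D (Black): min(-42, -6) = -42
E (Black): min(-24, 27, 43) = -24
A (White): max(-45, -42, -24) = -24
F (Black): min(4, -34) = -34
G (Black): min(-49, -4, -24, -29) = -49
B (White): max(-34, -49) = -34
root (Black): min(-24, -34) = -34
Black at root wants the lowest of {A=-24, B=-34}, so chooses B.

B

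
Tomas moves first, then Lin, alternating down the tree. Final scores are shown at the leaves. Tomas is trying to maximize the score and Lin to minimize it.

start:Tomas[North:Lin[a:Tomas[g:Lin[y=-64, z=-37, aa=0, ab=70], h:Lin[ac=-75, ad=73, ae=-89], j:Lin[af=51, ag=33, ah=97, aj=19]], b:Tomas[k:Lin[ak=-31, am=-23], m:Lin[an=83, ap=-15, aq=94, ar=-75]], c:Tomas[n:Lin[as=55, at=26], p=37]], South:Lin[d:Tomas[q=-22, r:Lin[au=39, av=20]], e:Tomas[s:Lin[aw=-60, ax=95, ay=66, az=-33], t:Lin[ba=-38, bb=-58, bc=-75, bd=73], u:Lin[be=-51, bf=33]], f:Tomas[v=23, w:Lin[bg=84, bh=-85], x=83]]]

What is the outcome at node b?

-31

k (Lin): min(-31, -23) = -31
m (Lin): min(83, -15, 94, -75) = -75
b (Tomas): max(-31, -75) = -31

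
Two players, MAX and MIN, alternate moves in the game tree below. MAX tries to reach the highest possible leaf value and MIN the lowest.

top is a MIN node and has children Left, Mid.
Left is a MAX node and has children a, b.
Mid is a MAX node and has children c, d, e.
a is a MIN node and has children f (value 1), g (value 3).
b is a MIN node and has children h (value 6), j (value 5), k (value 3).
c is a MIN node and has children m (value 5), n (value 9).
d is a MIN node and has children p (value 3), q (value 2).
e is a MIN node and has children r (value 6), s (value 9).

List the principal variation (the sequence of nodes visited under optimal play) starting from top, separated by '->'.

a (MIN): min(1, 3) = 1
b (MIN): min(6, 5, 3) = 3
Left (MAX): max(1, 3) = 3
c (MIN): min(5, 9) = 5
d (MIN): min(3, 2) = 2
e (MIN): min(6, 9) = 6
Mid (MAX): max(5, 2, 6) = 6
top (MIN): min(3, 6) = 3
At top, MIN picks Left (lowest: 3).
At Left, MAX picks b (highest: 3).
At b, MIN picks k (lowest: 3).
Terminal value 3.

top -> Left -> b -> k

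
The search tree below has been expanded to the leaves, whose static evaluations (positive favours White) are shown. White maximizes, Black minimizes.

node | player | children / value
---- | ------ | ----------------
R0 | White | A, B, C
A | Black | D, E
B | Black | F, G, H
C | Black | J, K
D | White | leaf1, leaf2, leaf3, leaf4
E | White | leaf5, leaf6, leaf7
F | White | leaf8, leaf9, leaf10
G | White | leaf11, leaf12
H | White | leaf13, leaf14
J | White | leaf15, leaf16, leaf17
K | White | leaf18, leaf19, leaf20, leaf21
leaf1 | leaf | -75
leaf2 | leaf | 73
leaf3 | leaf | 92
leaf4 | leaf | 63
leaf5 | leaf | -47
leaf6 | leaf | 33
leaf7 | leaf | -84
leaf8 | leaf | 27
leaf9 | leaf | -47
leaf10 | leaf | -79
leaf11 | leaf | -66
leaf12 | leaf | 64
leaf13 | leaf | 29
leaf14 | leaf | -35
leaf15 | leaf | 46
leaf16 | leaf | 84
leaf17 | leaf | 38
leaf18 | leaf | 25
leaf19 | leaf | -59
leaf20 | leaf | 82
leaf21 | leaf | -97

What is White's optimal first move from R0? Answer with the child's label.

C

D (White): max(-75, 73, 92, 63) = 92
E (White): max(-47, 33, -84) = 33
A (Black): min(92, 33) = 33
F (White): max(27, -47, -79) = 27
G (White): max(-66, 64) = 64
H (White): max(29, -35) = 29
B (Black): min(27, 64, 29) = 27
J (White): max(46, 84, 38) = 84
K (White): max(25, -59, 82, -97) = 82
C (Black): min(84, 82) = 82
R0 (White): max(33, 27, 82) = 82
White at R0 wants the highest of {A=33, B=27, C=82}, so chooses C.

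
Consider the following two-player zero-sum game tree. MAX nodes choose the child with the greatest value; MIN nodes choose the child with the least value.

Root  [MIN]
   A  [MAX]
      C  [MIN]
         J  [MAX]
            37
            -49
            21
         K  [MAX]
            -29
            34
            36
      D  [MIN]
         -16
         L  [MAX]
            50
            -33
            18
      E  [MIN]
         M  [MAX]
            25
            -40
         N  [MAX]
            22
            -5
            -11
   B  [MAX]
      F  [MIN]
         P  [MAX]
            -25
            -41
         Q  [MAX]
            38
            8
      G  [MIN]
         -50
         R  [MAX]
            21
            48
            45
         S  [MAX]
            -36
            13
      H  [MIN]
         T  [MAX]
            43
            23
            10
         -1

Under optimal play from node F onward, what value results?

-25

P (MAX): max(-25, -41) = -25
Q (MAX): max(38, 8) = 38
F (MIN): min(-25, 38) = -25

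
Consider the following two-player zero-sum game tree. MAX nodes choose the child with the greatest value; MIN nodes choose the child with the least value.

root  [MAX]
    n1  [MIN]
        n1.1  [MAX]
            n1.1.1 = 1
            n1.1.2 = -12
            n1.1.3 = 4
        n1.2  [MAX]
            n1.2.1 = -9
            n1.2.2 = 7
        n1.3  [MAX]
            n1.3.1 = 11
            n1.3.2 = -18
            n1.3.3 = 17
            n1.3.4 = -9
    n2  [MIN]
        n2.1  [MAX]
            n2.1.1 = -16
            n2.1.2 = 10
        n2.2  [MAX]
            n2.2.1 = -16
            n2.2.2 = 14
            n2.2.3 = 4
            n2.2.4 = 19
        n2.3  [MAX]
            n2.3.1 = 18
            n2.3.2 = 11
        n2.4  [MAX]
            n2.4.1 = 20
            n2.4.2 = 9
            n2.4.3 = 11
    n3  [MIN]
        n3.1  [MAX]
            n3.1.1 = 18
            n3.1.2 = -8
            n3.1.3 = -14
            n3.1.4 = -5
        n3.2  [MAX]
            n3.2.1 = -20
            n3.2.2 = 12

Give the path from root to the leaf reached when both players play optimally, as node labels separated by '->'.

n1.1 (MAX): max(1, -12, 4) = 4
n1.2 (MAX): max(-9, 7) = 7
n1.3 (MAX): max(11, -18, 17, -9) = 17
n1 (MIN): min(4, 7, 17) = 4
n2.1 (MAX): max(-16, 10) = 10
n2.2 (MAX): max(-16, 14, 4, 19) = 19
n2.3 (MAX): max(18, 11) = 18
n2.4 (MAX): max(20, 9, 11) = 20
n2 (MIN): min(10, 19, 18, 20) = 10
n3.1 (MAX): max(18, -8, -14, -5) = 18
n3.2 (MAX): max(-20, 12) = 12
n3 (MIN): min(18, 12) = 12
root (MAX): max(4, 10, 12) = 12
At root, MAX picks n3 (highest: 12).
At n3, MIN picks n3.2 (lowest: 12).
At n3.2, MAX picks n3.2.2 (highest: 12).
Terminal value 12.

root -> n3 -> n3.2 -> n3.2.2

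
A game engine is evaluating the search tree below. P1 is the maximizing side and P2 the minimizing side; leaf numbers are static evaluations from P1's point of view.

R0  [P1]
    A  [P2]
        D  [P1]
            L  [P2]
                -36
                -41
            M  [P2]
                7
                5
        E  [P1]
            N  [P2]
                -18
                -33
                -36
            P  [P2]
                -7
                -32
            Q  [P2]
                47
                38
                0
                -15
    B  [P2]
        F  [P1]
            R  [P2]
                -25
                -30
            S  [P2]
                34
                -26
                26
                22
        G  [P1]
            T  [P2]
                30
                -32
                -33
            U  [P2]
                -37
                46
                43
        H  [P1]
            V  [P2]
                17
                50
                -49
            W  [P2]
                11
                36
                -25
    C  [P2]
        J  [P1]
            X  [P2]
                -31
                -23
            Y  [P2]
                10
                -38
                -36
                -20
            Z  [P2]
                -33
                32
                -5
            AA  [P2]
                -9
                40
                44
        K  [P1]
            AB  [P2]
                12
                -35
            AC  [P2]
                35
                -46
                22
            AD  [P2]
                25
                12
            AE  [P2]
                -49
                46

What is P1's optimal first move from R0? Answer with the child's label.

C

L (P2): min(-36, -41) = -41
M (P2): min(7, 5) = 5
D (P1): max(-41, 5) = 5
N (P2): min(-18, -33, -36) = -36
P (P2): min(-7, -32) = -32
Q (P2): min(47, 38, 0, -15) = -15
E (P1): max(-36, -32, -15) = -15
A (P2): min(5, -15) = -15
R (P2): min(-25, -30) = -30
S (P2): min(34, -26, 26, 22) = -26
F (P1): max(-30, -26) = -26
T (P2): min(30, -32, -33) = -33
U (P2): min(-37, 46, 43) = -37
G (P1): max(-33, -37) = -33
V (P2): min(17, 50, -49) = -49
W (P2): min(11, 36, -25) = -25
H (P1): max(-49, -25) = -25
B (P2): min(-26, -33, -25) = -33
X (P2): min(-31, -23) = -31
Y (P2): min(10, -38, -36, -20) = -38
Z (P2): min(-33, 32, -5) = -33
AA (P2): min(-9, 40, 44) = -9
J (P1): max(-31, -38, -33, -9) = -9
AB (P2): min(12, -35) = -35
AC (P2): min(35, -46, 22) = -46
AD (P2): min(25, 12) = 12
AE (P2): min(-49, 46) = -49
K (P1): max(-35, -46, 12, -49) = 12
C (P2): min(-9, 12) = -9
R0 (P1): max(-15, -33, -9) = -9
P1 at R0 wants the highest of {A=-15, B=-33, C=-9}, so chooses C.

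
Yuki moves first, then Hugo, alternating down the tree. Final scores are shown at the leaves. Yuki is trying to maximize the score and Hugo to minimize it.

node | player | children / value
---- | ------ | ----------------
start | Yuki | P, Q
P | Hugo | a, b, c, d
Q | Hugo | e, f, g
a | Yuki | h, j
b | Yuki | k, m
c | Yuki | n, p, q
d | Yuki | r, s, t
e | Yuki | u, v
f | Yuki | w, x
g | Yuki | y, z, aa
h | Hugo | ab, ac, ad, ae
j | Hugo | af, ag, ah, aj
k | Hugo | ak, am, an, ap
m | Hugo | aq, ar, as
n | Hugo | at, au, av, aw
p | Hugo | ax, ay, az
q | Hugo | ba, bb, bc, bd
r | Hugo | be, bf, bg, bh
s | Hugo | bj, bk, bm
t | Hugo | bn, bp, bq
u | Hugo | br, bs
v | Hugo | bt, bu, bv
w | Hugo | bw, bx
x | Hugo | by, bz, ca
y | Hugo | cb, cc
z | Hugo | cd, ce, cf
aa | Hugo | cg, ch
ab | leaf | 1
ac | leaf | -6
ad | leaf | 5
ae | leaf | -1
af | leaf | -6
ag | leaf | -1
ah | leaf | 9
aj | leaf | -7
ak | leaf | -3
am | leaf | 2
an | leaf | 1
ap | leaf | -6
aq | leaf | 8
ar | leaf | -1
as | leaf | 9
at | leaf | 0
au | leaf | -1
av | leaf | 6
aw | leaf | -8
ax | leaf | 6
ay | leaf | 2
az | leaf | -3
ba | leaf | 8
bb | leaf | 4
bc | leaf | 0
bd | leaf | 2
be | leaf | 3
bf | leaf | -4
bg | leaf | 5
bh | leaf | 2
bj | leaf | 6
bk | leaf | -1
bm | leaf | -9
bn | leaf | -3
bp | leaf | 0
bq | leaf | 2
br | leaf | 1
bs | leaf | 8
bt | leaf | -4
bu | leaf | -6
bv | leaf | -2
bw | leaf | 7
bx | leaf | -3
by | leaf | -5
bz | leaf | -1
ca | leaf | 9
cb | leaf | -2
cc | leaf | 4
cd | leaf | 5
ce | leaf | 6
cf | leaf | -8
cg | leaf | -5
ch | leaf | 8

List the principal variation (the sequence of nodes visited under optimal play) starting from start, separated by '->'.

h (Hugo): min(1, -6, 5, -1) = -6
j (Hugo): min(-6, -1, 9, -7) = -7
a (Yuki): max(-6, -7) = -6
k (Hugo): min(-3, 2, 1, -6) = -6
m (Hugo): min(8, -1, 9) = -1
b (Yuki): max(-6, -1) = -1
n (Hugo): min(0, -1, 6, -8) = -8
p (Hugo): min(6, 2, -3) = -3
q (Hugo): min(8, 4, 0, 2) = 0
c (Yuki): max(-8, -3, 0) = 0
r (Hugo): min(3, -4, 5, 2) = -4
s (Hugo): min(6, -1, -9) = -9
t (Hugo): min(-3, 0, 2) = -3
d (Yuki): max(-4, -9, -3) = -3
P (Hugo): min(-6, -1, 0, -3) = -6
u (Hugo): min(1, 8) = 1
v (Hugo): min(-4, -6, -2) = -6
e (Yuki): max(1, -6) = 1
w (Hugo): min(7, -3) = -3
x (Hugo): min(-5, -1, 9) = -5
f (Yuki): max(-3, -5) = -3
y (Hugo): min(-2, 4) = -2
z (Hugo): min(5, 6, -8) = -8
aa (Hugo): min(-5, 8) = -5
g (Yuki): max(-2, -8, -5) = -2
Q (Hugo): min(1, -3, -2) = -3
start (Yuki): max(-6, -3) = -3
At start, Yuki picks Q (highest: -3).
At Q, Hugo picks f (lowest: -3).
At f, Yuki picks w (highest: -3).
At w, Hugo picks bx (lowest: -3).
Terminal value -3.

start -> Q -> f -> w -> bx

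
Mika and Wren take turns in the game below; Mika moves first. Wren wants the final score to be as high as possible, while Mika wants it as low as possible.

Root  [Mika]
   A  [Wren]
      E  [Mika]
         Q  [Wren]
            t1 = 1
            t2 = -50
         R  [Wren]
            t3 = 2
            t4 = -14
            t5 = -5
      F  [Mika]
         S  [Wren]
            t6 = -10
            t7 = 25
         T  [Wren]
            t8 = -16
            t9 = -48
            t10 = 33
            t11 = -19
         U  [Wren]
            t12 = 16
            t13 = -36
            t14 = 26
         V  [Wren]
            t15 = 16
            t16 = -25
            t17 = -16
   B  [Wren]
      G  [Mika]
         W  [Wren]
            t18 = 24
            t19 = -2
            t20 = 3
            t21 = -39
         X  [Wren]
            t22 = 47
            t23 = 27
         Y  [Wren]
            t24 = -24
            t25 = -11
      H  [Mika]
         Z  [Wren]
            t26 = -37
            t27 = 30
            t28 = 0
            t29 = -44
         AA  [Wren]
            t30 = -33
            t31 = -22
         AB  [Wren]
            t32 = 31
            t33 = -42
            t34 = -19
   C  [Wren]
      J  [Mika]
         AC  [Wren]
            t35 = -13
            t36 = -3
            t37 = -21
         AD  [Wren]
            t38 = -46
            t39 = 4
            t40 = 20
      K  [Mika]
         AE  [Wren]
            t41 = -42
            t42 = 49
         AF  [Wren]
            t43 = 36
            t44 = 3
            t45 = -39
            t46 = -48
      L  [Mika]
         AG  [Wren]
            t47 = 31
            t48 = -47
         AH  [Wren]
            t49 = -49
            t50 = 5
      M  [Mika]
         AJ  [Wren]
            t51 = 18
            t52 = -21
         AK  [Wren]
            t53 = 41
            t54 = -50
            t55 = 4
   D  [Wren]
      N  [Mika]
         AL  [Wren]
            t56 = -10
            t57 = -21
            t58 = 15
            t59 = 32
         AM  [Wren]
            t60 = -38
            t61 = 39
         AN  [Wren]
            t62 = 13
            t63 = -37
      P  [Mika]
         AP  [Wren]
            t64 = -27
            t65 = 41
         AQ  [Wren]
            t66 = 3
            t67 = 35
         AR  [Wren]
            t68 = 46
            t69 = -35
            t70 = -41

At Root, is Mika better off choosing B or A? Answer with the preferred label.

B

W (Wren): max(24, -2, 3, -39) = 24
X (Wren): max(47, 27) = 47
Y (Wren): max(-24, -11) = -11
G (Mika): min(24, 47, -11) = -11
Z (Wren): max(-37, 30, 0, -44) = 30
AA (Wren): max(-33, -22) = -22
AB (Wren): max(31, -42, -19) = 31
H (Mika): min(30, -22, 31) = -22
B (Wren): max(-11, -22) = -11
Q (Wren): max(1, -50) = 1
R (Wren): max(2, -14, -5) = 2
E (Mika): min(1, 2) = 1
S (Wren): max(-10, 25) = 25
T (Wren): max(-16, -48, 33, -19) = 33
U (Wren): max(16, -36, 26) = 26
V (Wren): max(16, -25, -16) = 16
F (Mika): min(25, 33, 26, 16) = 16
A (Wren): max(1, 16) = 16
Mika prefers the lower value; B=-11, A=16. B is better since -11 < 16.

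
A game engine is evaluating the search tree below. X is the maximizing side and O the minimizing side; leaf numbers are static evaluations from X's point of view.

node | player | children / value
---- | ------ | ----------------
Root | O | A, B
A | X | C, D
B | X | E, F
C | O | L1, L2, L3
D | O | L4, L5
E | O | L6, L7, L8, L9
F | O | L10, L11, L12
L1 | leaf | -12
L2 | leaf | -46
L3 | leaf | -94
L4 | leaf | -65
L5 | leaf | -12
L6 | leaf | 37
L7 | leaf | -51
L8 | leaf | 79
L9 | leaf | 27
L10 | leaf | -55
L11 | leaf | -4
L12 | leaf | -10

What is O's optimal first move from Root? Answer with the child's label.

A

C (O): min(-12, -46, -94) = -94
D (O): min(-65, -12) = -65
A (X): max(-94, -65) = -65
E (O): min(37, -51, 79, 27) = -51
F (O): min(-55, -4, -10) = -55
B (X): max(-51, -55) = -51
Root (O): min(-65, -51) = -65
O at Root wants the lowest of {A=-65, B=-51}, so chooses A.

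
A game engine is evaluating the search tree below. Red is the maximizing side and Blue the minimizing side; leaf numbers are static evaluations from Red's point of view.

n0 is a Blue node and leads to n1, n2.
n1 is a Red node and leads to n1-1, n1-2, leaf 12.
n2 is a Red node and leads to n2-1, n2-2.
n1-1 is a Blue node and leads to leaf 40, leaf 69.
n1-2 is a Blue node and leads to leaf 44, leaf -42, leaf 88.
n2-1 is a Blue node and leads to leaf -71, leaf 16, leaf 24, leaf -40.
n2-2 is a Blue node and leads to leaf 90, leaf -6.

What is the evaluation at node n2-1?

-71

n2-1 (Blue): min(-71, 16, 24, -40) = -71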